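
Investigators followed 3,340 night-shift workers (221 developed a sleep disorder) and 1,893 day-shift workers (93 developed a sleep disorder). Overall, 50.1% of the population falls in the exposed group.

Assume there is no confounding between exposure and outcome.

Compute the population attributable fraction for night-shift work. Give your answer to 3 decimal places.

p₁ = P(outcome | exposed) = 221/3340 = 0.066168
p₀ = P(outcome | unexposed) = 93/1893 = 0.049128
Overall risk P(Y=1) = π·p₁ + (1−π)·p₀ = 0.501×0.066168 + 0.499×0.049128 = 0.057665.
Under exogeneity, PAF = [P(Y=1) − p₀] / P(Y=1).
PAF = (0.057665 − 0.049128) / 0.057665 ≈ 0.1480

PAF ≈ 0.148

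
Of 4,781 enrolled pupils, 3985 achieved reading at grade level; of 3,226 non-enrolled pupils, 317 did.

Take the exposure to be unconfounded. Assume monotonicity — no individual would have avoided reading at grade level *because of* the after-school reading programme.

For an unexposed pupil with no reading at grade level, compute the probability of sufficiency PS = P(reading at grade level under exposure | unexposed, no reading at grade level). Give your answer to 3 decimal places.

PS ≈ 0.815

p₁ = P(outcome | exposed) = 3985/4781 = 0.83351
p₀ = P(outcome | unexposed) = 317/3226 = 0.098264
Under exogeneity and monotonicity, PS = (p₁ − p₀) / (1 − p₀).
PS = (0.83351 − 0.098264) / (1 − 0.098264) = 0.73524 / 0.90174 ≈ 0.8154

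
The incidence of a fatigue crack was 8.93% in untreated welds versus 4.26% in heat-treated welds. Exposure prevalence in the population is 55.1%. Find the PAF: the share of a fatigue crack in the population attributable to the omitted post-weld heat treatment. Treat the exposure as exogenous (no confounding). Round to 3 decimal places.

p₁ = 0.0893, p₀ = 0.0426.
Overall risk P(Y=1) = π·p₁ + (1−π)·p₀ = 0.551×0.0893 + 0.449×0.0426 = 0.068332.
Under exogeneity, PAF = [P(Y=1) − p₀] / P(Y=1).
PAF = (0.068332 − 0.0426) / 0.068332 ≈ 0.3766

PAF ≈ 0.377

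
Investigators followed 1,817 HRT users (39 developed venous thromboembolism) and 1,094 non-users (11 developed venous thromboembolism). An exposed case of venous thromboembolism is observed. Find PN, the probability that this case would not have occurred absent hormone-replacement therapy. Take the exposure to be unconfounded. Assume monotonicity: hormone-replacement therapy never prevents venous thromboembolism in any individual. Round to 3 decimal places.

p₁ = P(outcome | exposed) = 39/1817 = 0.021464
p₀ = P(outcome | unexposed) = 11/1094 = 0.010055
Under exogeneity and monotonicity, PN = (p₁ − p₀) / p₁.
PN = (0.021464 − 0.010055) / 0.021464 = 0.011409 / 0.021464 ≈ 0.5315

PN ≈ 0.532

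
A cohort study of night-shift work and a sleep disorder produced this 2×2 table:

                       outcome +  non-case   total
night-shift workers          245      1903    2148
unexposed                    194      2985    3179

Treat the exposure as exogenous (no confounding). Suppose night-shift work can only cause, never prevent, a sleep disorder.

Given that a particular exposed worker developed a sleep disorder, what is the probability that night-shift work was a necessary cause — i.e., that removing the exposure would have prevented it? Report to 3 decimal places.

p₁ = P(outcome | exposed) = 245/2148 = 0.11406
p₀ = P(outcome | unexposed) = 194/3179 = 0.061025
Under exogeneity and monotonicity, PN = (p₁ − p₀)/p₁.
PN = (0.11406 − 0.061025) / 0.11406 ≈ 0.4650

PN ≈ 0.465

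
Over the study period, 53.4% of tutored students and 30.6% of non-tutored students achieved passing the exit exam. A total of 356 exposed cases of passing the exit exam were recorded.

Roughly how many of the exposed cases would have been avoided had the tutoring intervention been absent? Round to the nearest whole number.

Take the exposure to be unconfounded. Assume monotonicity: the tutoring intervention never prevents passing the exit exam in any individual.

p₁ = 0.534, p₀ = 0.306.
PN = (p₁ − p₀)/p₁ = (0.534 − 0.306) / 0.534 ≈ 0.42697.
Attributable cases ≈ PN × (exposed cases) = 0.42697 × 356 ≈ 152.00.

about 152 cases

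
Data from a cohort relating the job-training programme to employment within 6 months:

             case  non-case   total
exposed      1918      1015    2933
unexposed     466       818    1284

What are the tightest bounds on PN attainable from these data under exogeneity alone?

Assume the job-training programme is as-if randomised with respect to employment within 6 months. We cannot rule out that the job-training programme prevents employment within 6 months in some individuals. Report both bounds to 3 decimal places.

p₁ = P(outcome | exposed) = 1918/2933 = 0.65394
p₀ = P(outcome | unexposed) = 466/1284 = 0.36293
Under exogeneity alone the bounds on PN are max{0,(p₁−p₀)/p₁} ≤ PN ≤ min{1,(1−p₀)/p₁}.
  lower = (p₁ − p₀)/p₁ = 0.29101 / 0.65394 ≈ 0.4450
  upper = min{1, (1 − p₀)/p₁} = 0.63707 / 0.65394 ≈ 0.9742

0.445 ≤ PN ≤ 0.974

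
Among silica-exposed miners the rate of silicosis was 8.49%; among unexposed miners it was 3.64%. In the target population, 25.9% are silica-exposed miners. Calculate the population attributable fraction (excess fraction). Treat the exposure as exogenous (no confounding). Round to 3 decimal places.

PAF ≈ 0.257

p₁ = 0.0849, p₀ = 0.0364.
Overall risk P(Y=1) = π·p₁ + (1−π)·p₀ = 0.259×0.0849 + 0.741×0.0364 = 0.048962.
Under exogeneity, PAF = [P(Y=1) − p₀] / P(Y=1).
PAF = (0.048962 − 0.0364) / 0.048962 ≈ 0.2566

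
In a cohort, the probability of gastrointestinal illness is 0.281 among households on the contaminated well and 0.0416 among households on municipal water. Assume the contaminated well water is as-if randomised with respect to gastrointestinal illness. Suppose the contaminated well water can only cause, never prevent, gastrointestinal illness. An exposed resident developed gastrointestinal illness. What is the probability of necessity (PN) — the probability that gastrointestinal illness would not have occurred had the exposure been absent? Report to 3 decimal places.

Let p₁ = 0.281, p₀ = 0.0416.
Under exogeneity and monotonicity, PN = (p₁ − p₀) / p₁.
PN = (0.281 − 0.0416) / 0.281 = 0.2394 / 0.281 ≈ 0.8520

PN ≈ 0.852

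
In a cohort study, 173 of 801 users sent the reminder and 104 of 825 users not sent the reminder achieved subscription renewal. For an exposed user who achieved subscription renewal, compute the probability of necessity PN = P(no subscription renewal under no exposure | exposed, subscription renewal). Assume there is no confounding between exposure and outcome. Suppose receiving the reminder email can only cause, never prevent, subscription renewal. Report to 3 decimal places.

p₁ = P(outcome | exposed) = 173/801 = 0.21598
p₀ = P(outcome | unexposed) = 104/825 = 0.12606
Under exogeneity and monotonicity, PN = (p₁ − p₀) / p₁.
PN = (0.21598 − 0.12606) / 0.21598 = 0.089919 / 0.21598 ≈ 0.4163

PN ≈ 0.416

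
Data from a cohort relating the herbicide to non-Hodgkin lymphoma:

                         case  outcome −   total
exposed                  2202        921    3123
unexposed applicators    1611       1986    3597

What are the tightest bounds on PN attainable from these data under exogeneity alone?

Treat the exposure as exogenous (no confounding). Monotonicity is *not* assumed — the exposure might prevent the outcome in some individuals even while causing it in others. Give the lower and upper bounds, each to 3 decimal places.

p₁ = P(outcome | exposed) = 2202/3123 = 0.70509
p₀ = P(outcome | unexposed) = 1611/3597 = 0.44787
Under exogeneity alone the bounds on PN are max{0,(p₁−p₀)/p₁} ≤ PN ≤ min{1,(1−p₀)/p₁}.
  lower = (p₁ − p₀)/p₁ = 0.25722 / 0.70509 ≈ 0.3648
  upper = min{1, (1 − p₀)/p₁} = 0.55213 / 0.70509 ≈ 0.7831

0.365 ≤ PN ≤ 0.783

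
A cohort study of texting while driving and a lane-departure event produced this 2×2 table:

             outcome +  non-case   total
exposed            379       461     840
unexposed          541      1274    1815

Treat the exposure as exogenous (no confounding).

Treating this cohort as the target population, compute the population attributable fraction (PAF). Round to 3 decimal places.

p₁ = P(outcome | exposed) = 379/840 = 0.45119
p₀ = P(outcome | unexposed) = 541/1815 = 0.29807
Exposure prevalence π = 840/2655 = 0.31638; overall risk P(Y=1) = 0.34652.
Under exogeneity, PAF = [P(Y=1) − p₀]/P(Y=1).
PAF = (0.34652 − 0.29807) / 0.34652 ≈ 0.1398

PAF ≈ 0.140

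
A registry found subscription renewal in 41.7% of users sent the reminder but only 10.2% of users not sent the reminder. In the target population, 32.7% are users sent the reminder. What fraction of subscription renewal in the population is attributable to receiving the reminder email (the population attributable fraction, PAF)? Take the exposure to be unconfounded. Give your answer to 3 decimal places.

PAF ≈ 0.502

p₁ = 0.417, p₀ = 0.102.
Overall risk P(Y=1) = π·p₁ + (1−π)·p₀ = 0.327×0.417 + 0.673×0.102 = 0.205.
Under exogeneity, PAF = [P(Y=1) − p₀] / P(Y=1).
PAF = (0.205 − 0.102) / 0.205 ≈ 0.5025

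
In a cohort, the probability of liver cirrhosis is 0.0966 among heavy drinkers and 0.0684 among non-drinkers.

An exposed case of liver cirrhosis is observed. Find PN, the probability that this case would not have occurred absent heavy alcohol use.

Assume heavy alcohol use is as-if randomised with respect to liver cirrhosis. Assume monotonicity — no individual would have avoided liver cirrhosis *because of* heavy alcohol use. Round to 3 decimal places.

PN ≈ 0.292

Let p₁ = 0.0966, p₀ = 0.0684.
Under exogeneity and monotonicity, PN = (p₁ − p₀) / p₁.
PN = (0.0966 − 0.0684) / 0.0966 = 0.0282 / 0.0966 ≈ 0.2919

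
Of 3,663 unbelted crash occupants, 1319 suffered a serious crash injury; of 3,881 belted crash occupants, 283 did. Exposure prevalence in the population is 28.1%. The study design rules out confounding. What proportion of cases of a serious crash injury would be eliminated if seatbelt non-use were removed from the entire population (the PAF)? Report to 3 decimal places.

p₁ = P(outcome | exposed) = 1319/3663 = 0.36009
p₀ = P(outcome | unexposed) = 283/3881 = 0.072919
Overall risk P(Y=1) = π·p₁ + (1−π)·p₀ = 0.281×0.36009 + 0.719×0.072919 = 0.15361.
Under exogeneity, PAF = [P(Y=1) − p₀] / P(Y=1).
PAF = (0.15361 − 0.072919) / 0.15361 ≈ 0.5253

PAF ≈ 0.525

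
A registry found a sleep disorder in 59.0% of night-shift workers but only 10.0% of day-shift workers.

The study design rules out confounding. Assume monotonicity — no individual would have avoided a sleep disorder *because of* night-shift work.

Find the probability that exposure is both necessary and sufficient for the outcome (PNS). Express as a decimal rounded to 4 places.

PNS ≈ 0.4900

p₁ = 0.59, p₀ = 0.1.
Under exogeneity and monotonicity, PNS = p₁ − p₀.
PNS = 0.59 − 0.1 = 0.49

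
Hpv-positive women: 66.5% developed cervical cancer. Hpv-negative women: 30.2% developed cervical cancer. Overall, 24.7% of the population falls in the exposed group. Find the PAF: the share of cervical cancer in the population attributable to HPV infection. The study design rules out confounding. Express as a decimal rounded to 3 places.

PAF ≈ 0.229

p₁ = 0.665, p₀ = 0.302.
Overall risk P(Y=1) = π·p₁ + (1−π)·p₀ = 0.247×0.665 + 0.753×0.302 = 0.39166.
Under exogeneity, PAF = [P(Y=1) − p₀] / P(Y=1).
PAF = (0.39166 − 0.302) / 0.39166 ≈ 0.2289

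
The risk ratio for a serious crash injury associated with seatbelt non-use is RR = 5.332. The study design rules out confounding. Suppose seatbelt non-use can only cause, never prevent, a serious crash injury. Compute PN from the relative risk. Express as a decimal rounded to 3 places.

Under exogeneity and monotonicity, PN = (RR − 1) / RR = 1 − 1/RR.
PN = (5.332 − 1) / 5.332 = 4.332 / 5.332 ≈ 0.8125

PN ≈ 0.812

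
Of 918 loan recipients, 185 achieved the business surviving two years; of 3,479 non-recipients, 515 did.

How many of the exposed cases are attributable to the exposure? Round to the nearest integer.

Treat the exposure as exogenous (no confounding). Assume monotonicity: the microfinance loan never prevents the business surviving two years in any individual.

p₁ = P(outcome | exposed) = 185/918 = 0.20153
p₀ = P(outcome | unexposed) = 515/3479 = 0.14803
PN = (p₁ − p₀)/p₁ = (0.20153 − 0.14803) / 0.20153 ≈ 0.26545.
Attributable cases ≈ PN × (exposed cases) = 0.26545 × 185 ≈ 49.11.

about 49 cases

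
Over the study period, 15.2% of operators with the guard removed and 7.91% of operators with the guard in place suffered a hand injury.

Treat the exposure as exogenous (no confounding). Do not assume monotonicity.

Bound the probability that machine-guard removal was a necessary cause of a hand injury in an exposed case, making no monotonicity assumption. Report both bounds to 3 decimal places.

0.480 ≤ PN ≤ 1.000

p₁ = 0.152, p₀ = 0.0791.
Under exogeneity alone the bounds on PN are max{0,(p₁−p₀)/p₁} ≤ PN ≤ min{1,(1−p₀)/p₁}.
  lower = (p₁ − p₀)/p₁ = 0.0729 / 0.152 ≈ 0.4796
  upper = min{1, (1 − p₀)/p₁} = 0.9209 / 0.152 ≈ 6.0586 → capped at 1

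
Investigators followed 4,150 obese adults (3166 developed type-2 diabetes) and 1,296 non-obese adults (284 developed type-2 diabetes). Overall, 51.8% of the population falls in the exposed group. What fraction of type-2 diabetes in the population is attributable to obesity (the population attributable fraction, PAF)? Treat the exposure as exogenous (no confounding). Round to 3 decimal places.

PAF ≈ 0.562

p₁ = P(outcome | exposed) = 3166/4150 = 0.76289
p₀ = P(outcome | unexposed) = 284/1296 = 0.21914
Overall risk P(Y=1) = π·p₁ + (1−π)·p₀ = 0.518×0.76289 + 0.482×0.21914 = 0.5008.
Under exogeneity, PAF = [P(Y=1) − p₀] / P(Y=1).
PAF = (0.5008 − 0.21914) / 0.5008 ≈ 0.5624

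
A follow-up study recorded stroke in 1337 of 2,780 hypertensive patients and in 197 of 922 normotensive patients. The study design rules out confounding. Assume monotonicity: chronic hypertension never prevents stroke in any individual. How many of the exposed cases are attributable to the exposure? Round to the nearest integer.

p₁ = P(outcome | exposed) = 1337/2780 = 0.48094
p₀ = P(outcome | unexposed) = 197/922 = 0.21367
PN = (p₁ − p₀)/p₁ = (0.48094 − 0.21367) / 0.48094 ≈ 0.55573.
Attributable cases ≈ PN × (exposed cases) = 0.55573 × 1337 ≈ 743.01.

about 743 cases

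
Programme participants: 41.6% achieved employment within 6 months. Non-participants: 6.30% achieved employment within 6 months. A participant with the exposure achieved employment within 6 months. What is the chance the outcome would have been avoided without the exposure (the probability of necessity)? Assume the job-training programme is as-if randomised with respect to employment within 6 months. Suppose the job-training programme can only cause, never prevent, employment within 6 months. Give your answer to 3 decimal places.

p₁ = 0.416, p₀ = 0.063.
Under exogeneity and monotonicity, PN = (p₁ − p₀) / p₁.
PN = (0.416 − 0.063) / 0.416 = 0.353 / 0.416 ≈ 0.8486

PN ≈ 0.849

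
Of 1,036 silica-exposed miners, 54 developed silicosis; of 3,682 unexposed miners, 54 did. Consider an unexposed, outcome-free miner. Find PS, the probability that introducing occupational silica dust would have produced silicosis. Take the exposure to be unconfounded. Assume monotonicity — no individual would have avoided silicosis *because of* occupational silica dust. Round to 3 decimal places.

PS ≈ 0.038

p₁ = P(outcome | exposed) = 54/1036 = 0.052124
p₀ = P(outcome | unexposed) = 54/3682 = 0.014666
Under exogeneity and monotonicity, PS = (p₁ − p₀) / (1 − p₀).
PS = (0.052124 − 0.014666) / (1 − 0.014666) = 0.037458 / 0.98533 ≈ 0.0380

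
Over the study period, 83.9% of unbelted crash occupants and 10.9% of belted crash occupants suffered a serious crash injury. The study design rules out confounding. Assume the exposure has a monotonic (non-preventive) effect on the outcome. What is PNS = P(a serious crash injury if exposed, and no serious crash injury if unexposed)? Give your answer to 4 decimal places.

PNS ≈ 0.7300

p₁ = 0.839, p₀ = 0.109.
Under exogeneity and monotonicity, PNS = p₁ − p₀.
PNS = 0.839 − 0.109 = 0.73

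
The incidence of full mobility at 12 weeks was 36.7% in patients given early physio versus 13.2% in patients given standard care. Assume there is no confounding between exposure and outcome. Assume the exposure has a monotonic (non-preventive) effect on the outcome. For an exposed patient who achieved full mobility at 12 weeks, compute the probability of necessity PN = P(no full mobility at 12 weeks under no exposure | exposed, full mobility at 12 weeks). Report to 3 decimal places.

PN ≈ 0.640

p₁ = 0.367, p₀ = 0.132.
Under exogeneity and monotonicity, PN = (p₁ − p₀) / p₁.
PN = (0.367 − 0.132) / 0.367 = 0.235 / 0.367 ≈ 0.6403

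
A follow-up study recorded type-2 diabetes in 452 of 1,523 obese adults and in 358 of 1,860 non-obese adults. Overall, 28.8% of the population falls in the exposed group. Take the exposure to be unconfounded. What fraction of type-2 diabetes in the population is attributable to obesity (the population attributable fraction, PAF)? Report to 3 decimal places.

p₁ = P(outcome | exposed) = 452/1523 = 0.29678
p₀ = P(outcome | unexposed) = 358/1860 = 0.19247
Overall risk P(Y=1) = π·p₁ + (1−π)·p₀ = 0.288×0.29678 + 0.712×0.19247 = 0.22251.
Under exogeneity, PAF = [P(Y=1) − p₀] / P(Y=1).
PAF = (0.22251 − 0.19247) / 0.22251 ≈ 0.1350

PAF ≈ 0.135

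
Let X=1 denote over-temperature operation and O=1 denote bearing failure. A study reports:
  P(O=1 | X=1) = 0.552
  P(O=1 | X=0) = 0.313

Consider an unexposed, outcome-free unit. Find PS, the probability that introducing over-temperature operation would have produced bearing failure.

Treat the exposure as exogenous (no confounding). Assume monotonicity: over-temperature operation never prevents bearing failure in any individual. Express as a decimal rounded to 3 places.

Let p₁ = 0.552, p₀ = 0.313.
Under exogeneity and monotonicity, PS = (p₁ − p₀) / (1 − p₀).
PS = (0.552 − 0.313) / (1 − 0.313) = 0.239 / 0.687 ≈ 0.3479

PS ≈ 0.348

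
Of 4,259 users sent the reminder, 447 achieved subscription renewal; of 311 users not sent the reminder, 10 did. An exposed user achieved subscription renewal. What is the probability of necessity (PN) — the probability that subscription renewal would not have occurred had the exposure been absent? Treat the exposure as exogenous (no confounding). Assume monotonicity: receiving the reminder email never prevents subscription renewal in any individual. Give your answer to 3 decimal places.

PN ≈ 0.694

p₁ = P(outcome | exposed) = 447/4259 = 0.10495
p₀ = P(outcome | unexposed) = 10/311 = 0.032154
Under exogeneity and monotonicity, PN = (p₁ − p₀) / p₁.
PN = (0.10495 − 0.032154) / 0.10495 = 0.0728 / 0.10495 ≈ 0.6936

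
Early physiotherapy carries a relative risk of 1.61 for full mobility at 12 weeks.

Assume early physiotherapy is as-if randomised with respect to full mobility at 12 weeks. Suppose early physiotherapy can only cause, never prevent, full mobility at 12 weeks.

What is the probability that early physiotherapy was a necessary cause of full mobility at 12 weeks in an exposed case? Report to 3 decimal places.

Under exogeneity and monotonicity, PN = (RR − 1) / RR = 1 − 1/RR.
PN = (1.61 − 1) / 1.61 = 0.61 / 1.61 ≈ 0.3789

PN ≈ 0.379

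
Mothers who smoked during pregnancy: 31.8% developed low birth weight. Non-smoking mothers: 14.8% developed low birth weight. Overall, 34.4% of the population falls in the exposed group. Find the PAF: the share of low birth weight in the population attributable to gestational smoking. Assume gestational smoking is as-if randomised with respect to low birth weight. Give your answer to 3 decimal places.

p₁ = 0.318, p₀ = 0.148.
Overall risk P(Y=1) = π·p₁ + (1−π)·p₀ = 0.344×0.318 + 0.656×0.148 = 0.20648.
Under exogeneity, PAF = [P(Y=1) − p₀] / P(Y=1).
PAF = (0.20648 − 0.148) / 0.20648 ≈ 0.2832

PAF ≈ 0.283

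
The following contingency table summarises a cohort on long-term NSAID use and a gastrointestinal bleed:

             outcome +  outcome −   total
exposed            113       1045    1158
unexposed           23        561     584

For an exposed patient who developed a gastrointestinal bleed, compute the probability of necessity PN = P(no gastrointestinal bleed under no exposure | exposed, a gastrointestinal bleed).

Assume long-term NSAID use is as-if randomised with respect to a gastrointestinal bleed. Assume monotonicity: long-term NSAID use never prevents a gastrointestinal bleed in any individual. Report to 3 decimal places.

PN ≈ 0.596

p₁ = P(outcome | exposed) = 113/1158 = 0.097582
p₀ = P(outcome | unexposed) = 23/584 = 0.039384
Under exogeneity and monotonicity, PN = (p₁ − p₀) / p₁.
PN = (0.097582 − 0.039384) / 0.097582 = 0.058198 / 0.097582 ≈ 0.5964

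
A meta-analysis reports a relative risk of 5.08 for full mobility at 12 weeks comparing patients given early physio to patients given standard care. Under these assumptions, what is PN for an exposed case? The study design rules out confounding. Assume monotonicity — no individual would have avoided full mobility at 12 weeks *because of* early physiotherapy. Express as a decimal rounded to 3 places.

PN ≈ 0.803

Under exogeneity and monotonicity, PN = (RR − 1) / RR = 1 − 1/RR.
PN = (5.08 − 1) / 5.08 = 4.08 / 5.08 ≈ 0.8031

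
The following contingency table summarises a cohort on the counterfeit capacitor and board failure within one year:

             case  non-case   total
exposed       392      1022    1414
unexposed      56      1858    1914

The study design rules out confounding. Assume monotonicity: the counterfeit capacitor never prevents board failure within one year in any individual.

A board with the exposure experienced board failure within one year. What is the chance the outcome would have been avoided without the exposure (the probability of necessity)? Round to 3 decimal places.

p₁ = P(outcome | exposed) = 392/1414 = 0.27723
p₀ = P(outcome | unexposed) = 56/1914 = 0.029258
Under exogeneity and monotonicity, PN = (p₁ − p₀) / p₁.
PN = (0.27723 − 0.029258) / 0.27723 = 0.24797 / 0.27723 ≈ 0.8945

PN ≈ 0.894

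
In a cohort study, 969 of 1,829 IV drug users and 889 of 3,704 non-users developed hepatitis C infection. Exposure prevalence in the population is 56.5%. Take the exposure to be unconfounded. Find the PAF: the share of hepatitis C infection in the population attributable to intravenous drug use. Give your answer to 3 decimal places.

p₁ = P(outcome | exposed) = 969/1829 = 0.5298
p₀ = P(outcome | unexposed) = 889/3704 = 0.24001
Overall risk P(Y=1) = π·p₁ + (1−π)·p₀ = 0.565×0.5298 + 0.435×0.24001 = 0.40374.
Under exogeneity, PAF = [P(Y=1) − p₀] / P(Y=1).
PAF = (0.40374 − 0.24001) / 0.40374 ≈ 0.4055

PAF ≈ 0.406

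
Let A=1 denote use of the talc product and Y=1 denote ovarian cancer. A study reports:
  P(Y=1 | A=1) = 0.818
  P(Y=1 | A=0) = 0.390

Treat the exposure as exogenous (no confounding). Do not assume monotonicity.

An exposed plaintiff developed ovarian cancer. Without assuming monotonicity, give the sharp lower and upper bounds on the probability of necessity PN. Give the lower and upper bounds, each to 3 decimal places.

0.523 ≤ PN ≤ 0.746

Let p₁ = 0.818, p₀ = 0.39.
Under exogeneity alone the bounds on PN are max{0,(p₁−p₀)/p₁} ≤ PN ≤ min{1,(1−p₀)/p₁}.
  lower = (p₁ − p₀)/p₁ = 0.428 / 0.818 ≈ 0.5232
  upper = min{1, (1 − p₀)/p₁} = 0.61 / 0.818 ≈ 0.7457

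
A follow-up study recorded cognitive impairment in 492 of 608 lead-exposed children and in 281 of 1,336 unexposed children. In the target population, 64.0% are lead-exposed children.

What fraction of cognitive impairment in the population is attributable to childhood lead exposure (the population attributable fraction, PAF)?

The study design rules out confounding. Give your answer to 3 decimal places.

p₁ = P(outcome | exposed) = 492/608 = 0.80921
p₀ = P(outcome | unexposed) = 281/1336 = 0.21033
Overall risk P(Y=1) = π·p₁ + (1−π)·p₀ = 0.64×0.80921 + 0.36×0.21033 = 0.59361.
Under exogeneity, PAF = [P(Y=1) − p₀] / P(Y=1).
PAF = (0.59361 − 0.21033) / 0.59361 ≈ 0.6457

PAF ≈ 0.646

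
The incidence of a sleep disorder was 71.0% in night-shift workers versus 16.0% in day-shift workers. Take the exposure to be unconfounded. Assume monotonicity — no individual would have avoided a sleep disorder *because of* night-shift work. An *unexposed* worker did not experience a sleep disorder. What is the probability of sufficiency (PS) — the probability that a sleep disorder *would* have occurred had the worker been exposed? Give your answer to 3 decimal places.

p₁ = 0.71, p₀ = 0.16.
Under exogeneity and monotonicity, PS = (p₁ − p₀) / (1 − p₀).
PS = (0.71 − 0.16) / (1 − 0.16) = 0.55 / 0.84 ≈ 0.6548

PS ≈ 0.655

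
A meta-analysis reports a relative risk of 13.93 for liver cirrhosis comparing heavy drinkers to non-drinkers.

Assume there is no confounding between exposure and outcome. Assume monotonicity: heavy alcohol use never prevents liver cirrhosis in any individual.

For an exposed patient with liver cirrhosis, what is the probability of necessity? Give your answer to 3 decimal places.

PN ≈ 0.928

Under exogeneity and monotonicity, PN = (RR − 1) / RR = 1 − 1/RR.
PN = (13.93 − 1) / 13.93 = 12.93 / 13.93 ≈ 0.9282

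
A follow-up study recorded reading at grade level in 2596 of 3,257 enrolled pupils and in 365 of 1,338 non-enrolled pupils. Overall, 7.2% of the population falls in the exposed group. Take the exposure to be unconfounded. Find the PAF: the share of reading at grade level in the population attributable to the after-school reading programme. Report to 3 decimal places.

p₁ = P(outcome | exposed) = 2596/3257 = 0.79705
p₀ = P(outcome | unexposed) = 365/1338 = 0.2728
Overall risk P(Y=1) = π·p₁ + (1−π)·p₀ = 0.072×0.79705 + 0.928×0.2728 = 0.31054.
Under exogeneity, PAF = [P(Y=1) − p₀] / P(Y=1).
PAF = (0.31054 − 0.2728) / 0.31054 ≈ 0.1216

PAF ≈ 0.122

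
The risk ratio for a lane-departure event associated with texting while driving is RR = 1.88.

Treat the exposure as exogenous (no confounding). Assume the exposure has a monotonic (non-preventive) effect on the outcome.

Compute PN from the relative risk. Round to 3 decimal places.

PN ≈ 0.468

Under exogeneity and monotonicity, PN = (RR − 1) / RR = 1 − 1/RR.
PN = (1.88 − 1) / 1.88 = 0.88 / 1.88 ≈ 0.4681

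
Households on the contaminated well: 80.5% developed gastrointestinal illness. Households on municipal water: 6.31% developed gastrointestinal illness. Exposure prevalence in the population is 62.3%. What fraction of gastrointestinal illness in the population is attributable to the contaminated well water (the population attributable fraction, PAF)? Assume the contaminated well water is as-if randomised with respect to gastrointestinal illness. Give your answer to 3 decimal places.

PAF ≈ 0.880

p₁ = 0.805, p₀ = 0.0631.
Overall risk P(Y=1) = π·p₁ + (1−π)·p₀ = 0.623×0.805 + 0.377×0.0631 = 0.5253.
Under exogeneity, PAF = [P(Y=1) − p₀] / P(Y=1).
PAF = (0.5253 − 0.0631) / 0.5253 ≈ 0.8799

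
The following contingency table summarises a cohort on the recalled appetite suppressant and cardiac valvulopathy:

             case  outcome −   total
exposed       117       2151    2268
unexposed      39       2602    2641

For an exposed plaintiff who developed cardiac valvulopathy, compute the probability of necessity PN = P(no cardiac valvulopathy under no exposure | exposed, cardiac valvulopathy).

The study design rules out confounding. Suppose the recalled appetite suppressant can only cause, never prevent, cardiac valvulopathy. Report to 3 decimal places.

p₁ = P(outcome | exposed) = 117/2268 = 0.051587
p₀ = P(outcome | unexposed) = 39/2641 = 0.014767
Under exogeneity and monotonicity, PN = (p₁ − p₀)/p₁.
PN = (0.051587 − 0.014767) / 0.051587 ≈ 0.7137

PN ≈ 0.714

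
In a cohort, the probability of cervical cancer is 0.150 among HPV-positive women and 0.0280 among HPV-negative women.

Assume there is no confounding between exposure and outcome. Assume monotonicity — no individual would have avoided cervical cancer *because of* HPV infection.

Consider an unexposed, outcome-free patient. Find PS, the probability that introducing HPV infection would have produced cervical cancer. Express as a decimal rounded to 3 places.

PS ≈ 0.126

Let p₁ = 0.15, p₀ = 0.028.
Under exogeneity and monotonicity, PS = (p₁ − p₀) / (1 − p₀).
PS = (0.15 − 0.028) / (1 − 0.028) = 0.122 / 0.972 ≈ 0.1255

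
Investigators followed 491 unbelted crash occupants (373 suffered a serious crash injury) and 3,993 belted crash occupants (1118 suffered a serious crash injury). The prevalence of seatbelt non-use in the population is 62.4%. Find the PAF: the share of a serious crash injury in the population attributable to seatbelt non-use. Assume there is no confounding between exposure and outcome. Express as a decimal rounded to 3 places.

PAF ≈ 0.517

p₁ = P(outcome | exposed) = 373/491 = 0.75967
p₀ = P(outcome | unexposed) = 1118/3993 = 0.27999
Overall risk P(Y=1) = π·p₁ + (1−π)·p₀ = 0.624×0.75967 + 0.376×0.27999 = 0.57931.
Under exogeneity, PAF = [P(Y=1) − p₀] / P(Y=1).
PAF = (0.57931 − 0.27999) / 0.57931 ≈ 0.5167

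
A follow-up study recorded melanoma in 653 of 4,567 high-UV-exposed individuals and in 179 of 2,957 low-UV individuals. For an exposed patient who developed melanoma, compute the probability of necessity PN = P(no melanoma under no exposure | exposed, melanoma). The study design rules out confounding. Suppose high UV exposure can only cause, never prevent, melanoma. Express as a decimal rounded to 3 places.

p₁ = P(outcome | exposed) = 653/4567 = 0.14298
p₀ = P(outcome | unexposed) = 179/2957 = 0.060534
Under exogeneity and monotonicity, PN = (p₁ − p₀) / p₁.
PN = (0.14298 − 0.060534) / 0.14298 = 0.082448 / 0.14298 ≈ 0.5766

PN ≈ 0.577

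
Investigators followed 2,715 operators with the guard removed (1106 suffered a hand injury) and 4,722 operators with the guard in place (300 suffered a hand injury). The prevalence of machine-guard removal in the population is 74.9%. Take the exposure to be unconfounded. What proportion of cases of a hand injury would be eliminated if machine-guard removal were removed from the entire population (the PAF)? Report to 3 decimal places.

PAF ≈ 0.802

p₁ = P(outcome | exposed) = 1106/2715 = 0.40737
p₀ = P(outcome | unexposed) = 300/4722 = 0.063532
Overall risk P(Y=1) = π·p₁ + (1−π)·p₀ = 0.749×0.40737 + 0.251×0.063532 = 0.32106.
Under exogeneity, PAF = [P(Y=1) − p₀] / P(Y=1).
PAF = (0.32106 − 0.063532) / 0.32106 ≈ 0.8021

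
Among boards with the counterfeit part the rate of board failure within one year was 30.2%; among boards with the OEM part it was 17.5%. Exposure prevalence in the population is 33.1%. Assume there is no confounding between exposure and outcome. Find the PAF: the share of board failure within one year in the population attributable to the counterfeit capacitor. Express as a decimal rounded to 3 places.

p₁ = 0.302, p₀ = 0.175.
Overall risk P(Y=1) = π·p₁ + (1−π)·p₀ = 0.331×0.302 + 0.669×0.175 = 0.21704.
Under exogeneity, PAF = [P(Y=1) − p₀] / P(Y=1).
PAF = (0.21704 − 0.175) / 0.21704 ≈ 0.1937

PAF ≈ 0.194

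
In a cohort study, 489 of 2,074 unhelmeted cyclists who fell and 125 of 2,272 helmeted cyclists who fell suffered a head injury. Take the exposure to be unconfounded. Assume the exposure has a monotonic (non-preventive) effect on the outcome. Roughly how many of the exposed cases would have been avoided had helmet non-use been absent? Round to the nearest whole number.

p₁ = P(outcome | exposed) = 489/2074 = 0.23578
p₀ = P(outcome | unexposed) = 125/2272 = 0.055018
PN = (p₁ − p₀)/p₁ = (0.23578 − 0.055018) / 0.23578 ≈ 0.76665.
Attributable cases ≈ PN × (exposed cases) = 0.76665 × 489 ≈ 374.89.

about 375 cases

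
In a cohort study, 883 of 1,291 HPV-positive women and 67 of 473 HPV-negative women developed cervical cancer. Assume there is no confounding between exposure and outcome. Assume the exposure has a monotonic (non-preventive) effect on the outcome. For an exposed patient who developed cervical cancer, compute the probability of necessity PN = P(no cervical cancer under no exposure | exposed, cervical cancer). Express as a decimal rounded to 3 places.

p₁ = P(outcome | exposed) = 883/1291 = 0.68397
p₀ = P(outcome | unexposed) = 67/473 = 0.14165
Under exogeneity and monotonicity, PN = (p₁ − p₀) / p₁.
PN = (0.68397 − 0.14165) / 0.68397 = 0.54232 / 0.68397 ≈ 0.7929

PN ≈ 0.793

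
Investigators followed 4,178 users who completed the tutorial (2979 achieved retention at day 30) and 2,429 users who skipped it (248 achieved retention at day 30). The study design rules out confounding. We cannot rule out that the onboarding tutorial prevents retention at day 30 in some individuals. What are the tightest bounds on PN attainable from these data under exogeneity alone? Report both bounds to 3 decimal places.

0.857 ≤ PN ≤ 1.000

p₁ = P(outcome | exposed) = 2979/4178 = 0.71302
p₀ = P(outcome | unexposed) = 248/2429 = 0.1021
Under exogeneity alone the bounds on PN are max{0,(p₁−p₀)/p₁} ≤ PN ≤ min{1,(1−p₀)/p₁}.
  lower = (p₁ − p₀)/p₁ = 0.61092 / 0.71302 ≈ 0.8568
  upper = min{1, (1 − p₀)/p₁} = 0.8979 / 0.71302 ≈ 1.2593 → capped at 1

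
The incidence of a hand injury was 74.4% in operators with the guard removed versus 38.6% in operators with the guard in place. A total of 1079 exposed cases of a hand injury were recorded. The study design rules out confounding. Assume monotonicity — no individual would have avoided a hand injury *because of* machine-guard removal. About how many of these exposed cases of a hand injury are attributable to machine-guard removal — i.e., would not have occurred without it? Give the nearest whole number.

p₁ = 0.744, p₀ = 0.386.
PN = (p₁ − p₀)/p₁ = (0.744 − 0.386) / 0.744 ≈ 0.48118.
Attributable cases ≈ PN × (exposed cases) = 0.48118 × 1079 ≈ 519.20.

about 519 cases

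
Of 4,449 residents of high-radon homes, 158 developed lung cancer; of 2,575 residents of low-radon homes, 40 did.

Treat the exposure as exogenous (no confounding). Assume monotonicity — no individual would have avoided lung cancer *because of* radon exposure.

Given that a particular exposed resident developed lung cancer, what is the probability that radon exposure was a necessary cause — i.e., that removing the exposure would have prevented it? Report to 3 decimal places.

PN ≈ 0.563

p₁ = P(outcome | exposed) = 158/4449 = 0.035514
p₀ = P(outcome | unexposed) = 40/2575 = 0.015534
Under exogeneity and monotonicity, PN = (p₁ − p₀) / p₁.
PN = (0.035514 − 0.015534) / 0.035514 = 0.01998 / 0.035514 ≈ 0.5626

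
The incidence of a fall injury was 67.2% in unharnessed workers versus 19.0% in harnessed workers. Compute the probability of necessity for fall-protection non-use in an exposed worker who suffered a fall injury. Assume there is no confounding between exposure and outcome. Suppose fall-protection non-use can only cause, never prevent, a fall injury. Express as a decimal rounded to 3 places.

PN ≈ 0.717

p₁ = 0.672, p₀ = 0.19.
Under exogeneity and monotonicity, PN = (p₁ − p₀) / p₁.
PN = (0.672 − 0.19) / 0.672 = 0.482 / 0.672 ≈ 0.7173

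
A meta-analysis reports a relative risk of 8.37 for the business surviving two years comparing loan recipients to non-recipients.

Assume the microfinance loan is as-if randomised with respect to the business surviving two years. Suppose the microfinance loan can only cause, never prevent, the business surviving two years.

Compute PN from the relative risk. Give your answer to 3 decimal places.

Under exogeneity and monotonicity, PN = (RR − 1) / RR = 1 − 1/RR.
PN = (8.37 − 1) / 8.37 = 7.37 / 8.37 ≈ 0.8805

PN ≈ 0.881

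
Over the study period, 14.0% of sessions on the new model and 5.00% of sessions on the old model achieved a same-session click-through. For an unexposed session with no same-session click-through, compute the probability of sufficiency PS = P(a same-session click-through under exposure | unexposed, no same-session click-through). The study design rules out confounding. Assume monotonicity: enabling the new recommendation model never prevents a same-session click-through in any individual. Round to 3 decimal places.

PS ≈ 0.095

p₁ = 0.14, p₀ = 0.05.
Under exogeneity and monotonicity, PS = (p₁ − p₀) / (1 − p₀).
PS = (0.14 − 0.05) / (1 − 0.05) = 0.09 / 0.95 ≈ 0.0947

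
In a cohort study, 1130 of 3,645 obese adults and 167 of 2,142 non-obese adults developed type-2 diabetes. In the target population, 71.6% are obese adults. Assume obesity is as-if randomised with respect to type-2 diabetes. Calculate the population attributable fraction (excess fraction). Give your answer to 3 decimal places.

p₁ = P(outcome | exposed) = 1130/3645 = 0.31001
p₀ = P(outcome | unexposed) = 167/2142 = 0.077965
Overall risk P(Y=1) = π·p₁ + (1−π)·p₀ = 0.716×0.31001 + 0.284×0.077965 = 0.24411.
Under exogeneity, PAF = [P(Y=1) − p₀] / P(Y=1).
PAF = (0.24411 − 0.077965) / 0.24411 ≈ 0.6806

PAF ≈ 0.681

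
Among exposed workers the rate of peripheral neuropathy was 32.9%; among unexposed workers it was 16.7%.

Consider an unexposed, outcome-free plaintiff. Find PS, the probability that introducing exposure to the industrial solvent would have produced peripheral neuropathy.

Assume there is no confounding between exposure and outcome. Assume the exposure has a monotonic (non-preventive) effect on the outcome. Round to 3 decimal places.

p₁ = 0.329, p₀ = 0.167.
Under exogeneity and monotonicity, PS = (p₁ − p₀) / (1 − p₀).
PS = (0.329 − 0.167) / (1 − 0.167) = 0.162 / 0.833 ≈ 0.1945

PS ≈ 0.194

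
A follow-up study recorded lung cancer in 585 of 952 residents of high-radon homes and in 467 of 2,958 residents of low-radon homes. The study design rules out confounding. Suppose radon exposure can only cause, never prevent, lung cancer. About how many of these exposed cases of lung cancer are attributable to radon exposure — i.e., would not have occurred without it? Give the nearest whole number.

p₁ = P(outcome | exposed) = 585/952 = 0.6145
p₀ = P(outcome | unexposed) = 467/2958 = 0.15788
PN = (p₁ − p₀)/p₁ = (0.6145 − 0.15788) / 0.6145 ≈ 0.74308.
Attributable cases ≈ PN × (exposed cases) = 0.74308 × 585 ≈ 434.70.

about 435 cases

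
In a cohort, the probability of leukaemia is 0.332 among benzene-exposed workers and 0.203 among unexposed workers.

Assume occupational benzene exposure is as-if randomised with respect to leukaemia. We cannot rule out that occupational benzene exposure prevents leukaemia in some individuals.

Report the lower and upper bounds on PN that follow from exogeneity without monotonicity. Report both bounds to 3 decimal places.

Let p₁ = 0.332, p₀ = 0.203.
Under exogeneity alone the bounds on PN are max{0,(p₁−p₀)/p₁} ≤ PN ≤ min{1,(1−p₀)/p₁}.
  lower = (p₁ − p₀)/p₁ = 0.129 / 0.332 ≈ 0.3886
  upper = min{1, (1 − p₀)/p₁} = 0.797 / 0.332 ≈ 2.4006 → capped at 1

0.389 ≤ PN ≤ 1.000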